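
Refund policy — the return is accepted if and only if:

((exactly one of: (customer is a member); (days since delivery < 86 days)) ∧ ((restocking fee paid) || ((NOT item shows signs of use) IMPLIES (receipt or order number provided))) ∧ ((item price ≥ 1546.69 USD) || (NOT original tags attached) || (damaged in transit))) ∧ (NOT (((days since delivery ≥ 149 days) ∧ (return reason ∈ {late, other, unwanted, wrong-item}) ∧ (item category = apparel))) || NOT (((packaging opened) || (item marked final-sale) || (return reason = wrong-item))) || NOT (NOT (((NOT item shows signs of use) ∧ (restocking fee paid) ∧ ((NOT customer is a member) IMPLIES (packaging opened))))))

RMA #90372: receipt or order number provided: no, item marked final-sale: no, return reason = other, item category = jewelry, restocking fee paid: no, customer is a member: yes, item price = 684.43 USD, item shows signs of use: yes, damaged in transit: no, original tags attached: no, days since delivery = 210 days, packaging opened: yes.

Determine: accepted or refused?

Atomic conditions:
  customer is a member: yes → true
  days since delivery < 86 days: 210 < 86 is false
  restocking fee paid: no → false
  NOT item shows signs of use: yes → false
  receipt or order number provided: no → false
  item price ≥ 1546.69 USD: 684.43 ≥ 1546.69 is false
  NOT original tags attached: no → true
  damaged in transit: no → false
  days since delivery ≥ 149 days: 210 ≥ 149 is true
  return reason ∈ {late, other, unwanted, wrong-item}: other is in the set → true
  item category = apparel: jewelry == apparel is false
  packaging opened: yes → true
  item marked final-sale: no → false
  return reason = wrong-item: other == wrong-item is false
  NOT customer is a member: yes → false
Combine:
[1.1] exactly-one(true, false) = true
[1.2.2] false → false (antecedent false ⇒ implication holds) = true
[1.2] false OR true = true
[1.3] false OR true OR false = true
[1] true AND true AND true = true
[2.1.1] true AND true AND false = false
[2.1] NOT false = true
[2.2.1] true OR false OR false = true
[2.2] NOT true = false
[2.3.1.1.3] false → true (antecedent false ⇒ implication holds) = true
[2.3.1.1] false AND false AND true = false
[2.3.1] NOT false = true
[2.3] NOT true = false
[2] true OR false OR false = true
[root] true AND true = true
Overall: true → accepted

Accepted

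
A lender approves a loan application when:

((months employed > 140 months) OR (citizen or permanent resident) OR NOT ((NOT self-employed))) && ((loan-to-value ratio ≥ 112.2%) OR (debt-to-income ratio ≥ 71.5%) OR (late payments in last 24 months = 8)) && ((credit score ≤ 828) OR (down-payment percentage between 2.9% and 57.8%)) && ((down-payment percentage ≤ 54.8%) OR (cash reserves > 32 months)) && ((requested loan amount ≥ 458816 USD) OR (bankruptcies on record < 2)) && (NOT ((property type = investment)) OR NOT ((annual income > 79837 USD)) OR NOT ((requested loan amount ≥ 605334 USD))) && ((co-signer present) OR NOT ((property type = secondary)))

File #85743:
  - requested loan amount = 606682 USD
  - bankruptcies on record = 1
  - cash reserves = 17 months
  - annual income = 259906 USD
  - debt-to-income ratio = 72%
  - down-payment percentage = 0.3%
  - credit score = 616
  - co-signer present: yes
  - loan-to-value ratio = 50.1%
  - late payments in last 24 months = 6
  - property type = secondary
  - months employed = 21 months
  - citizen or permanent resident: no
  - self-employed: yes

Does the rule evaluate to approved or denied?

Atomic conditions:
  months employed > 140 months: 21 > 140 is false
  citizen or permanent resident: no → false
  NOT self-employed: yes → false
  loan-to-value ratio ≥ 112.2%: 50.1 ≥ 112.2 is false
  debt-to-income ratio ≥ 71.5%: 72 ≥ 71.5 is true
  late payments in last 24 months = 8: 6 == 8 is false
  credit score ≤ 828: 616 ≤ 828 is true
  down-payment percentage between 2.9% and 57.8%: 0.3 in [2.9, 57.8] is false
  down-payment percentage ≤ 54.8%: 0.3 ≤ 54.8 is true
  cash reserves > 32 months: 17 > 32 is false
  requested loan amount ≥ 458816 USD: 606682 ≥ 458816 is true
  bankruptcies on record < 2: 1 < 2 is true
  property type = investment: secondary == investment is false
  annual income > 79837 USD: 259906 > 79837 is true
  requested loan amount ≥ 605334 USD: 606682 ≥ 605334 is true
  co-signer present: yes → true
  property type = secondary: secondary == secondary is true
Combine:
[1.3] NOT false = true
[1] false OR false OR true = true
[2] false OR true OR false = true
[3] true OR false = true
[4] true OR false = true
[5] true OR true = true
[6.1] NOT false = true
[6.2] NOT true = false
[6.3] NOT true = false
[6] true OR false OR false = true
[7.2] NOT true = false
[7] true OR false = true
[root] true AND true AND true AND true AND true AND true AND true = true
Overall: true → approved

Approved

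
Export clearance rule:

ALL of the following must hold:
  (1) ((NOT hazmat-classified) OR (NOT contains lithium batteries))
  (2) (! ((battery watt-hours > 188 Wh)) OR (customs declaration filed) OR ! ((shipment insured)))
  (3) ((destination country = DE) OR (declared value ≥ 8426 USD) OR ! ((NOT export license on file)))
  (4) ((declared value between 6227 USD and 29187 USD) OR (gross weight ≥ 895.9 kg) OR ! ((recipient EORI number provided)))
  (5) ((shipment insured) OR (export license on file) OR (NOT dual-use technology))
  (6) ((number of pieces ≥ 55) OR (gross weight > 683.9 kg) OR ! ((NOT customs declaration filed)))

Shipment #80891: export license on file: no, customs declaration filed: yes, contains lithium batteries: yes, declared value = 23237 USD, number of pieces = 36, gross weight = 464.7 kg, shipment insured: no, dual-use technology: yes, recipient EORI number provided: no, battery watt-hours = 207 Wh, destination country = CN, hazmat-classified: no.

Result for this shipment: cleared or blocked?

Atomic conditions:
  NOT hazmat-classified: no → true
  NOT contains lithium batteries: yes → false
  battery watt-hours > 188 Wh: 207 > 188 is true
  customs declaration filed: yes → true
  shipment insured: no → false
  destination country = DE: CN == DE is false
  declared value ≥ 8426 USD: 23237 ≥ 8426 is true
  NOT export license on file: no → true
  declared value between 6227 USD and 29187 USD: 23237 in [6227, 29187] is true
  gross weight ≥ 895.9 kg: 464.7 ≥ 895.9 is false
  recipient EORI number provided: no → false
  export license on file: no → false
  NOT dual-use technology: yes → false
  number of pieces ≥ 55: 36 ≥ 55 is false
  gross weight > 683.9 kg: 464.7 > 683.9 is false
  NOT customs declaration filed: yes → false
Combine:
[1] true OR false = true
[2.1] NOT true = false
[2.3] NOT false = true
[2] false OR true OR true = true
[3.3] NOT true = false
[3] false OR true OR false = true
[4.3] NOT false = true
[4] true OR false OR true = true
[5] false OR false OR false = false
[6.3] NOT false = true
[6] false OR false OR true = true
[root] true AND true AND true AND true AND false AND true = false
Overall: false → blocked

Blocked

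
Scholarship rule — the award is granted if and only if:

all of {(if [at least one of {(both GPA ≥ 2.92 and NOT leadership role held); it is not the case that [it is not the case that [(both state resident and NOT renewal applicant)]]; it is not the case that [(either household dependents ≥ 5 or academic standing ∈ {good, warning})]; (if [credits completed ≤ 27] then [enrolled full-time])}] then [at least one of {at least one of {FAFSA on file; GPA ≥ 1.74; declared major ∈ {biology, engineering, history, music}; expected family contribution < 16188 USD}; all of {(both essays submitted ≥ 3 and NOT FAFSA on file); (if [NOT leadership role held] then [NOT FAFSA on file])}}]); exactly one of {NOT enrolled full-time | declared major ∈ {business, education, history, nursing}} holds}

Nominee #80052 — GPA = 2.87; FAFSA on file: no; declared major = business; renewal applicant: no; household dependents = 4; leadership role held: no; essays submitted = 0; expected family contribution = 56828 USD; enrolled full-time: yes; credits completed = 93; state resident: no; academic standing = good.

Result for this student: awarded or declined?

Awarded

Atomic conditions:
  GPA ≥ 2.92: 2.87 ≥ 2.92 is false
  NOT leadership role held: no → true
  state resident: no → false
  NOT renewal applicant: no → true
  household dependents ≥ 5: 4 ≥ 5 is false
  academic standing ∈ {good, warning}: good is in the set → true
  credits completed ≤ 27: 93 ≤ 27 is false
  enrolled full-time: yes → true
  FAFSA on file: no → false
  GPA ≥ 1.74: 2.87 ≥ 1.74 is true
  declared major ∈ {biology, engineering, history, music}: business is not in the set → false
  expected family contribution < 16188 USD: 56828 < 16188 is false
  essays submitted ≥ 3: 0 ≥ 3 is false
  NOT FAFSA on file: no → true
  NOT enrolled full-time: yes → false
  declared major ∈ {business, education, history, nursing}: business is in the set → true
Combine:
[1.1.1] false AND true = false
[1.1.2.1.1] false AND true = false
[1.1.2.1] NOT false = true
[1.1.2] NOT true = false
[1.1.3.1] false OR true = true
[1.1.3] NOT true = false
[1.1.4] false → true (antecedent false ⇒ implication holds) = true
[1.1] false OR false OR false OR true = true
[1.2.1] false OR true OR false OR false = true
[1.2.2.1] false AND true = false
[1.2.2.2] true → true = true
[1.2.2] false AND true = false
[1.2] true OR false = true
[1] true → true = true
[2] exactly-one(false, true) = true
[root] true AND true = true
Overall: true → awarded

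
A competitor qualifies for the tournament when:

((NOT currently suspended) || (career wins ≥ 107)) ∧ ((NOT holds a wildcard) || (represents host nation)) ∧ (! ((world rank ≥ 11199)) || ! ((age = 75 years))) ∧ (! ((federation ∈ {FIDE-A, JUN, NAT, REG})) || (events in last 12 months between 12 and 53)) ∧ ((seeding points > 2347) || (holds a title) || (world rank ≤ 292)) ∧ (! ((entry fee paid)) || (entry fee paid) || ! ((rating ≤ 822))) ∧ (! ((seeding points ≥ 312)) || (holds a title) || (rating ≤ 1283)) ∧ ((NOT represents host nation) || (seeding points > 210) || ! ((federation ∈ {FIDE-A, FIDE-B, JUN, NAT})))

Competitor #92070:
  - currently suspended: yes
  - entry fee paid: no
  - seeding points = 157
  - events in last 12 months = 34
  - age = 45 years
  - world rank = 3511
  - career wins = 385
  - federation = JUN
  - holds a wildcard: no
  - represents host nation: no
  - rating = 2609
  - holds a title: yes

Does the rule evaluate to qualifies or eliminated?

Qualifies

Atomic conditions:
  NOT currently suspended: yes → false
  career wins ≥ 107: 385 ≥ 107 is true
  NOT holds a wildcard: no → true
  represents host nation: no → false
  world rank ≥ 11199: 3511 ≥ 11199 is false
  age = 75 years: 45 == 75 is false
  federation ∈ {FIDE-A, JUN, NAT, REG}: JUN is in the set → true
  events in last 12 months between 12 and 53: 34 in [12, 53] is true
  seeding points > 2347: 157 > 2347 is false
  holds a title: yes → true
  world rank ≤ 292: 3511 ≤ 292 is false
  entry fee paid: no → false
  rating ≤ 822: 2609 ≤ 822 is false
  seeding points ≥ 312: 157 ≥ 312 is false
  rating ≤ 1283: 2609 ≤ 1283 is false
  NOT represents host nation: no → true
  seeding points > 210: 157 > 210 is false
  federation ∈ {FIDE-A, FIDE-B, JUN, NAT}: JUN is in the set → true
Combine:
[1] false OR true = true
[2] true OR false = true
[3.1] NOT false = true
[3.2] NOT false = true
[3] true OR true = true
[4.1] NOT true = false
[4] false OR true = true
[5] false OR true OR false = true
[6.1] NOT false = true
[6.3] NOT false = true
[6] true OR false OR true = true
[7.1] NOT false = true
[7] true OR true OR false = true
[8.3] NOT true = false
[8] true OR false OR false = true
[root] true AND true AND true AND true AND true AND true AND true AND true = true
Overall: true → qualifies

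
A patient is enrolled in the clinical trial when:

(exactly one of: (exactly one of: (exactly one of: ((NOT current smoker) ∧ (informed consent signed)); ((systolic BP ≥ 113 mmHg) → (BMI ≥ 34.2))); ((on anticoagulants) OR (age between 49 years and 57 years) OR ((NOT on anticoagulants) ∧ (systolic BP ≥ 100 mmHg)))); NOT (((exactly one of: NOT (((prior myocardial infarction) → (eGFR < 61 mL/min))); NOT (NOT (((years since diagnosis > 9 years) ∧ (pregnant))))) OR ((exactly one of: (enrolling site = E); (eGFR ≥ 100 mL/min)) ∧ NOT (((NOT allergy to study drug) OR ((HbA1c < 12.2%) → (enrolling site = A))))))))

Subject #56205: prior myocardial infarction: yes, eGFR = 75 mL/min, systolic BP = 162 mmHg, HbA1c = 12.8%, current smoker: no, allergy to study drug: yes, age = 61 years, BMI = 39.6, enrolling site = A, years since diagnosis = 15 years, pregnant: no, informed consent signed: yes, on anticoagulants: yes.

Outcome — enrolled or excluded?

Atomic conditions:
  NOT current smoker: no → true
  informed consent signed: yes → true
  systolic BP ≥ 113 mmHg: 162 ≥ 113 is true
  BMI ≥ 34.2: 39.6 ≥ 34.2 is true
  on anticoagulants: yes → true
  age between 49 years and 57 years: 61 in [49, 57] is false
  NOT on anticoagulants: yes → false
  systolic BP ≥ 100 mmHg: 162 ≥ 100 is true
  prior myocardial infarction: yes → true
  eGFR < 61 mL/min: 75 < 61 is false
  years since diagnosis > 9 years: 15 > 9 is true
  pregnant: no → false
  enrolling site = E: A == E is false
  eGFR ≥ 100 mL/min: 75 ≥ 100 is false
  NOT allergy to study drug: yes → false
  HbA1c < 12.2%: 12.8 < 12.2 is false
  enrolling site = A: A == A is true
Combine:
[1.1.1] true AND true = true
[1.1.2] true → true = true
[1.1] exactly-one(true, true) = false
[1.2.3] false AND true = false
[1.2] true OR false OR false = true
[1] exactly-one(false, true) = true
[2.1.1.1.1] true → false = false
[2.1.1.1] NOT false = true
[2.1.1.2.1.1] true AND false = false
[2.1.1.2.1] NOT false = true
[2.1.1.2] NOT true = false
[2.1.1] exactly-one(true, false) = true
[2.1.2.1] exactly-one(false, false) = false
[2.1.2.2.1.2] false → true (antecedent false ⇒ implication holds) = true
[2.1.2.2.1] false OR true = true
[2.1.2.2] NOT true = false
[2.1.2] false AND false = false
[2.1] true OR false = true
[2] NOT true = false
[root] exactly-one(true, false) = true
Overall: true → enrolled

Enrolled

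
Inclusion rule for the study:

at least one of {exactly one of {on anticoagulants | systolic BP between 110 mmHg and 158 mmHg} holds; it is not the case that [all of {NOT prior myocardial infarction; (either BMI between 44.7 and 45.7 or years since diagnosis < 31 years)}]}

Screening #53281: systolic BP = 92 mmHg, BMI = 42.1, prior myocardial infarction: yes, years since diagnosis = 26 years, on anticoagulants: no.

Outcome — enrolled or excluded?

Enrolled

Atomic conditions:
  on anticoagulants: no → false
  systolic BP between 110 mmHg and 158 mmHg: 92 in [110, 158] is false
  NOT prior myocardial infarction: yes → false
  BMI between 44.7 and 45.7: 42.1 in [44.7, 45.7] is false
  years since diagnosis < 31 years: 26 < 31 is true
Combine:
[1] exactly-one(false, false) = false
[2.1.2] false OR true = true
[2.1] false AND true = false
[2] NOT false = true
[root] false OR true = true
Overall: true → enrolled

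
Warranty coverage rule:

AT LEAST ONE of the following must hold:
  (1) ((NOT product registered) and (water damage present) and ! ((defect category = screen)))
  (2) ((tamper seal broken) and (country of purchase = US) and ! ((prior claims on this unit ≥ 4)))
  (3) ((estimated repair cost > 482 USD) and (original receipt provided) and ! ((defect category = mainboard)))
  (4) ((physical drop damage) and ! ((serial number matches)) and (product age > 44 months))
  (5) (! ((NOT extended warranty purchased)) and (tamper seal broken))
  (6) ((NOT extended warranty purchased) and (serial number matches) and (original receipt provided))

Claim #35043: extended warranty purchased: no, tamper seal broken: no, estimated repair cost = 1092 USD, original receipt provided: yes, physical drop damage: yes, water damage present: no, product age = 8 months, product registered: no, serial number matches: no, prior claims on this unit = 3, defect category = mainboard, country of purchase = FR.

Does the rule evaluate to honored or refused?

Refused

Atomic conditions:
  NOT product registered: no → true
  water damage present: no → false
  defect category = screen: mainboard == screen is false
  tamper seal broken: no → false
  country of purchase = US: FR == US is false
  prior claims on this unit ≥ 4: 3 ≥ 4 is false
  estimated repair cost > 482 USD: 1092 > 482 is true
  original receipt provided: yes → true
  defect category = mainboard: mainboard == mainboard is true
  physical drop damage: yes → true
  serial number matches: no → false
  product age > 44 months: 8 > 44 is false
  NOT extended warranty purchased: no → true
Combine:
[1.3] NOT false = true
[1] true AND false AND true = false
[2.3] NOT false = true
[2] false AND false AND true = false
[3.3] NOT true = false
[3] true AND true AND false = false
[4.2] NOT false = true
[4] true AND true AND false = false
[5.1] NOT true = false
[5] false AND false = false
[6] true AND false AND true = false
[root] false OR false OR false OR false OR false OR false = false
Overall: false → refused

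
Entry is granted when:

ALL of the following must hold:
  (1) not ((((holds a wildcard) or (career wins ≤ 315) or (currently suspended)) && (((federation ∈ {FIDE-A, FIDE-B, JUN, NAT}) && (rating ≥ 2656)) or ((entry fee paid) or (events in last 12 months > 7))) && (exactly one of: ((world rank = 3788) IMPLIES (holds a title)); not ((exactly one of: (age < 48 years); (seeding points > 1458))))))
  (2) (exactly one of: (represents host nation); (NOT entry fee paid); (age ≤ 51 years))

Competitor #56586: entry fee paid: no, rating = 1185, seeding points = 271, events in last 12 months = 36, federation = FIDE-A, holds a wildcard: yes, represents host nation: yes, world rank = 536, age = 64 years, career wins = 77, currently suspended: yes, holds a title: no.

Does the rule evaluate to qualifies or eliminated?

Eliminated

Atomic conditions:
  holds a wildcard: yes → true
  career wins ≤ 315: 77 ≤ 315 is true
  currently suspended: yes → true
  federation ∈ {FIDE-A, FIDE-B, JUN, NAT}: FIDE-A is in the set → true
  rating ≥ 2656: 1185 ≥ 2656 is false
  entry fee paid: no → false
  events in last 12 months > 7: 36 > 7 is true
  world rank = 3788: 536 == 3788 is false
  holds a title: no → false
  age < 48 years: 64 < 48 is false
  seeding points > 1458: 271 > 1458 is false
  represents host nation: yes → true
  NOT entry fee paid: no → true
  age ≤ 51 years: 64 ≤ 51 is false
Combine:
[1.1.1] true OR true OR true = true
[1.1.2.1] true AND false = false
[1.1.2.2] false OR true = true
[1.1.2] false OR true = true
[1.1.3.1] false → false (antecedent false ⇒ implication holds) = true
[1.1.3.2.1] exactly-one(false, false) = false
[1.1.3.2] NOT false = true
[1.1.3] exactly-one(true, true) = false
[1.1] true AND true AND false = false
[1] NOT false = true
[2] exactly-one(true, true, false) = false
[root] true AND false = false
Overall: false → eliminated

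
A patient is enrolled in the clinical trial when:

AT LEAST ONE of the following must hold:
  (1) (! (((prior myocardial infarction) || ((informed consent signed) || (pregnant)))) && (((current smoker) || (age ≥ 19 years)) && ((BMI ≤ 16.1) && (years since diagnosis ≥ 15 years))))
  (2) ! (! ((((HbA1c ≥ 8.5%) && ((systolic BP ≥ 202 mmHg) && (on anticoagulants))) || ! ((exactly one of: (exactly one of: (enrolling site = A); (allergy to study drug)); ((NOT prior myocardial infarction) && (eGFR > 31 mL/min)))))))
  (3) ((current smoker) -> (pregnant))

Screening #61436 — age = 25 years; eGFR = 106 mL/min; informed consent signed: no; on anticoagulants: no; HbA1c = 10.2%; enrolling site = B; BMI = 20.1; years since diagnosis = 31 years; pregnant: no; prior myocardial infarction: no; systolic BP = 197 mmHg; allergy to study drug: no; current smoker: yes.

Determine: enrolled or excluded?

Atomic conditions:
  prior myocardial infarction: no → false
  informed consent signed: no → false
  pregnant: no → false
  current smoker: yes → true
  age ≥ 19 years: 25 ≥ 19 is true
  BMI ≤ 16.1: 20.1 ≤ 16.1 is false
  years since diagnosis ≥ 15 years: 31 ≥ 15 is true
  HbA1c ≥ 8.5%: 10.2 ≥ 8.5 is true
  systolic BP ≥ 202 mmHg: 197 ≥ 202 is false
  on anticoagulants: no → false
  enrolling site = A: B == A is false
  allergy to study drug: no → false
  NOT prior myocardial infarction: no → true
  eGFR > 31 mL/min: 106 > 31 is true
Combine:
[1.1.1.2] false OR false = false
[1.1.1] false OR false = false
[1.1] NOT false = true
[1.2.1] true OR true = true
[1.2.2] false AND true = false
[1.2] true AND false = false
[1] true AND false = false
[2.1.1.1.2] false AND false = false
[2.1.1.1] true AND false = false
[2.1.1.2.1.1] exactly-one(false, false) = false
[2.1.1.2.1.2] true AND true = true
[2.1.1.2.1] exactly-one(false, true) = true
[2.1.1.2] NOT true = false
[2.1.1] false OR false = false
[2.1] NOT false = true
[2] NOT true = false
[3] true → false = false
[root] false OR false OR false = false
Overall: false → excluded

Excluded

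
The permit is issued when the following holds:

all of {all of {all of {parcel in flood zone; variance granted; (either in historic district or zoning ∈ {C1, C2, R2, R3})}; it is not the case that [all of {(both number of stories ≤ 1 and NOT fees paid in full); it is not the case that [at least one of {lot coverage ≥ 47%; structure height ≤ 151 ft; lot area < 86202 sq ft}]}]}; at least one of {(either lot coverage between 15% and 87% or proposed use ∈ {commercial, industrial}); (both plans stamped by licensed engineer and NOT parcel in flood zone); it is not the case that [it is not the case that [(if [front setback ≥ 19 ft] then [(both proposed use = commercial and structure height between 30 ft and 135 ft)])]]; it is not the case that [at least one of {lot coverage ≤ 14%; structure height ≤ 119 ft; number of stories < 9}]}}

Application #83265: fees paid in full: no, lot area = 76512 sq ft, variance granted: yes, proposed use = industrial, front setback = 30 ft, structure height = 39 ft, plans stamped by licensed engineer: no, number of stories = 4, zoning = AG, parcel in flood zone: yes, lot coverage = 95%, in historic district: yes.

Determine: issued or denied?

Issued

Atomic conditions:
  parcel in flood zone: yes → true
  variance granted: yes → true
  in historic district: yes → true
  zoning ∈ {C1, C2, R2, R3}: AG is not in the set → false
  number of stories ≤ 1: 4 ≤ 1 is false
  NOT fees paid in full: no → true
  lot coverage ≥ 47%: 95 ≥ 47 is true
  structure height ≤ 151 ft: 39 ≤ 151 is true
  lot area < 86202 sq ft: 76512 < 86202 is true
  lot coverage between 15% and 87%: 95 in [15, 87] is false
  proposed use ∈ {commercial, industrial}: industrial is in the set → true
  plans stamped by licensed engineer: no → false
  NOT parcel in flood zone: yes → false
  front setback ≥ 19 ft: 30 ≥ 19 is true
  proposed use = commercial: industrial == commercial is false
  structure height between 30 ft and 135 ft: 39 in [30, 135] is true
  lot coverage ≤ 14%: 95 ≤ 14 is false
  structure height ≤ 119 ft: 39 ≤ 119 is true
  number of stories < 9: 4 < 9 is true
Combine:
[1.1.3] true OR false = true
[1.1] true AND true AND true = true
[1.2.1.1] false AND true = false
[1.2.1.2.1] true OR true OR true = true
[1.2.1.2] NOT true = false
[1.2.1] false AND false = false
[1.2] NOT false = true
[1] true AND true = true
[2.1] false OR true = true
[2.2] false AND false = false
[2.3.1.1.2] false AND true = false
[2.3.1.1] true → false = false
[2.3.1] NOT false = true
[2.3] NOT true = false
[2.4.1] false OR true OR true = true
[2.4] NOT true = false
[2] true OR false OR false OR false = true
[root] true AND true = true
Overall: true → issued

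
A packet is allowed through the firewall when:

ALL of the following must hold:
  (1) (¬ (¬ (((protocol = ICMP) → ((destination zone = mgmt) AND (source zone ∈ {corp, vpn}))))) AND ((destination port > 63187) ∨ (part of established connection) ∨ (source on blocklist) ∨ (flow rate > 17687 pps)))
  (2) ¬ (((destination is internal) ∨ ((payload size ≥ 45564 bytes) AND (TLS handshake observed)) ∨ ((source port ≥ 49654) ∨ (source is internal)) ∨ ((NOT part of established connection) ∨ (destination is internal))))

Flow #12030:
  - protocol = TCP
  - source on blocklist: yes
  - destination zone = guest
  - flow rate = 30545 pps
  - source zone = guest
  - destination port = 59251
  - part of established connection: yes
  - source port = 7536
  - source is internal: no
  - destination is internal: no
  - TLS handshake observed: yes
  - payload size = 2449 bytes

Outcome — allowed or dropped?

Allowed

Atomic conditions:
  protocol = ICMP: TCP == ICMP is false
  destination zone = mgmt: guest == mgmt is false
  source zone ∈ {corp, vpn}: guest is not in the set → false
  destination port > 63187: 59251 > 63187 is false
  part of established connection: yes → true
  source on blocklist: yes → true
  flow rate > 17687 pps: 30545 > 17687 is true
  destination is internal: no → false
  payload size ≥ 45564 bytes: 2449 ≥ 45564 is false
  TLS handshake observed: yes → true
  source port ≥ 49654: 7536 ≥ 49654 is false
  source is internal: no → false
  NOT part of established connection: yes → false
Combine:
[1.1.1.1.2] false AND false = false
[1.1.1.1] false → false (antecedent false ⇒ implication holds) = true
[1.1.1] NOT true = false
[1.1] NOT false = true
[1.2] false OR true OR true OR true = true
[1] true AND true = true
[2.1.2] false AND true = false
[2.1.3] false OR false = false
[2.1.4] false OR false = false
[2.1] false OR false OR false OR false = false
[2] NOT false = true
[root] true AND true = true
Overall: true → allowed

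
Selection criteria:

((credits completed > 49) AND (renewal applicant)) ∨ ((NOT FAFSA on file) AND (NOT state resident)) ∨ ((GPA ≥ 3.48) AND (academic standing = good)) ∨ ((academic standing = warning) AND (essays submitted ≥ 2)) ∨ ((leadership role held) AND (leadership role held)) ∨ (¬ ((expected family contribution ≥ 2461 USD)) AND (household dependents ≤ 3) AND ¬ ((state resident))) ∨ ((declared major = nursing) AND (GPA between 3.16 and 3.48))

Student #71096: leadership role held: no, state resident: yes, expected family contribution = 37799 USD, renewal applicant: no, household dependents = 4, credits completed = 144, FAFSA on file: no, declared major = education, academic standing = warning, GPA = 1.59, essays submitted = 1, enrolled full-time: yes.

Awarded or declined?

Declined

Atomic conditions:
  credits completed > 49: 144 > 49 is true
  renewal applicant: no → false
  NOT FAFSA on file: no → true
  NOT state resident: yes → false
  GPA ≥ 3.48: 1.59 ≥ 3.48 is false
  academic standing = good: warning == good is false
  academic standing = warning: warning == warning is true
  essays submitted ≥ 2: 1 ≥ 2 is false
  leadership role held: no → false
  expected family contribution ≥ 2461 USD: 37799 ≥ 2461 is true
  household dependents ≤ 3: 4 ≤ 3 is false
  state resident: yes → true
  declared major = nursing: education == nursing is false
  GPA between 3.16 and 3.48: 1.59 in [3.16, 3.48] is false
Combine:
[1] true AND false = false
[2] true AND false = false
[3] false AND false = false
[4] true AND false = false
[5] false AND false = false
[6.1] NOT true = false
[6.3] NOT true = false
[6] false AND false AND false = false
[7] false AND false = false
[root] false OR false OR false OR false OR false OR false OR false = false
Overall: false → declined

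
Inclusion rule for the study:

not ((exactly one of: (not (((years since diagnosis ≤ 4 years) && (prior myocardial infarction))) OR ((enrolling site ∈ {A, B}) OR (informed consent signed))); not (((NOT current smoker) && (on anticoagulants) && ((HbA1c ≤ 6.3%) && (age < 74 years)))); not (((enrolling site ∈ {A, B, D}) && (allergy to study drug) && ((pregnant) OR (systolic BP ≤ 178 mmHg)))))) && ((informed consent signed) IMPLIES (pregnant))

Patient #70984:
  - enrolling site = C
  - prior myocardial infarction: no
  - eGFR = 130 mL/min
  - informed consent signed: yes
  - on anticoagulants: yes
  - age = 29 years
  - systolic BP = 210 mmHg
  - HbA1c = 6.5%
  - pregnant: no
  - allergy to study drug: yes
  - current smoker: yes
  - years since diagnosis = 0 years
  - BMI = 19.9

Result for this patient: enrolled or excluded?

Excluded

Atomic conditions:
  years since diagnosis ≤ 4 years: 0 ≤ 4 is true
  prior myocardial infarction: no → false
  enrolling site ∈ {A, B}: C is not in the set → false
  informed consent signed: yes → true
  NOT current smoker: yes → false
  on anticoagulants: yes → true
  HbA1c ≤ 6.3%: 6.5 ≤ 6.3 is false
  age < 74 years: 29 < 74 is true
  enrolling site ∈ {A, B, D}: C is not in the set → false
  allergy to study drug: yes → true
  pregnant: no → false
  systolic BP ≤ 178 mmHg: 210 ≤ 178 is false
Combine:
[1.1.1.1.1] true AND false = false
[1.1.1.1] NOT false = true
[1.1.1.2] false OR true = true
[1.1.1] true OR true = true
[1.1.2.1.3] false AND true = false
[1.1.2.1] false AND true AND false = false
[1.1.2] NOT false = true
[1.1.3.1.3] false OR false = false
[1.1.3.1] false AND true AND false = false
[1.1.3] NOT false = true
[1.1] exactly-one(true, true, true) = false
[1] NOT false = true
[2] true → false = false
[root] true AND false = false
Overall: false → excluded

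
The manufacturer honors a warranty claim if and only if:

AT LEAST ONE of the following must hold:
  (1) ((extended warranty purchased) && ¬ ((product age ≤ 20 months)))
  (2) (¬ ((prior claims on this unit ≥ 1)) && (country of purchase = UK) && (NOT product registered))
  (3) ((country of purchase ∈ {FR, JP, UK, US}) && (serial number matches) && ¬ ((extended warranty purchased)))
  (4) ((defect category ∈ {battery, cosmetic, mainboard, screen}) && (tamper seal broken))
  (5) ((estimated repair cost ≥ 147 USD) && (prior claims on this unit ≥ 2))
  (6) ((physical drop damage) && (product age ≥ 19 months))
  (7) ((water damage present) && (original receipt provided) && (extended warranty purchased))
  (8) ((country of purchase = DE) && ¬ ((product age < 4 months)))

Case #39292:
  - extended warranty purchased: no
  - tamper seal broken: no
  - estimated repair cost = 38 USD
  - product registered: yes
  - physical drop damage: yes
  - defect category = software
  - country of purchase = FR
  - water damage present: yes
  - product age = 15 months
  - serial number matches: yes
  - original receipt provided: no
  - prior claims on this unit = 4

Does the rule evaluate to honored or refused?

Atomic conditions:
  extended warranty purchased: no → false
  product age ≤ 20 months: 15 ≤ 20 is true
  prior claims on this unit ≥ 1: 4 ≥ 1 is true
  country of purchase = UK: FR == UK is false
  NOT product registered: yes → false
  country of purchase ∈ {FR, JP, UK, US}: FR is in the set → true
  serial number matches: yes → true
  defect category ∈ {battery, cosmetic, mainboard, screen}: software is not in the set → false
  tamper seal broken: no → false
  estimated repair cost ≥ 147 USD: 38 ≥ 147 is false
  prior claims on this unit ≥ 2: 4 ≥ 2 is true
  physical drop damage: yes → true
  product age ≥ 19 months: 15 ≥ 19 is false
  water damage present: yes → true
  original receipt provided: no → false
  country of purchase = DE: FR == DE is false
  product age < 4 months: 15 < 4 is false
Combine:
[1.2] NOT true = false
[1] false AND false = false
[2.1] NOT true = false
[2] false AND false AND false = false
[3.3] NOT false = true
[3] true AND true AND true = true
[4] false AND false = false
[5] false AND true = false
[6] true AND false = false
[7] true AND false AND false = false
[8.2] NOT false = true
[8] false AND true = false
[root] false OR false OR true OR false OR false OR false OR false OR false = true
Overall: true → honored

Honored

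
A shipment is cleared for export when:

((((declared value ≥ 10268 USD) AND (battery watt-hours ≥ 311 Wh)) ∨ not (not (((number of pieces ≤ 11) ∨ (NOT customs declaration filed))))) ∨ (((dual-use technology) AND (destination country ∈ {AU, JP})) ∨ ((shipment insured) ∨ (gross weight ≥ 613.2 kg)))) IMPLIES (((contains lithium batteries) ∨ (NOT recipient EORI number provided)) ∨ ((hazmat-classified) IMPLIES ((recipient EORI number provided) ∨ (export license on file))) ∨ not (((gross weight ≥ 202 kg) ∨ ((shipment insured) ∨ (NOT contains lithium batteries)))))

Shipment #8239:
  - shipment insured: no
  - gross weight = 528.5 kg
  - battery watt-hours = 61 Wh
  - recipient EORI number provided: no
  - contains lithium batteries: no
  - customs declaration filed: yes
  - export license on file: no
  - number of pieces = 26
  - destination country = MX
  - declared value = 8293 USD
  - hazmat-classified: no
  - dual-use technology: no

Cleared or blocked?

Atomic conditions:
  declared value ≥ 10268 USD: 8293 ≥ 10268 is false
  battery watt-hours ≥ 311 Wh: 61 ≥ 311 is false
  number of pieces ≤ 11: 26 ≤ 11 is false
  NOT customs declaration filed: yes → false
  dual-use technology: no → false
  destination country ∈ {AU, JP}: MX is not in the set → false
  shipment insured: no → false
  gross weight ≥ 613.2 kg: 528.5 ≥ 613.2 is false
  contains lithium batteries: no → false
  NOT recipient EORI number provided: no → true
  hazmat-classified: no → false
  recipient EORI number provided: no → false
  export license on file: no → false
  gross weight ≥ 202 kg: 528.5 ≥ 202 is true
  NOT contains lithium batteries: no → true
Combine:
[1.1.1] false AND false = false
[1.1.2.1.1] false OR false = false
[1.1.2.1] NOT false = true
[1.1.2] NOT true = false
[1.1] false OR false = false
[1.2.1] false AND false = false
[1.2.2] false OR false = false
[1.2] false OR false = false
[1] false OR false = false
[2.1] false OR true = true
[2.2.2] false OR false = false
[2.2] false → false (antecedent false ⇒ implication holds) = true
[2.3.1.2] false OR true = true
[2.3.1] true OR true = true
[2.3] NOT true = false
[2] true OR true OR false = true
[root] false → true (antecedent false ⇒ implication holds) = true
Overall: true → cleared

Cleared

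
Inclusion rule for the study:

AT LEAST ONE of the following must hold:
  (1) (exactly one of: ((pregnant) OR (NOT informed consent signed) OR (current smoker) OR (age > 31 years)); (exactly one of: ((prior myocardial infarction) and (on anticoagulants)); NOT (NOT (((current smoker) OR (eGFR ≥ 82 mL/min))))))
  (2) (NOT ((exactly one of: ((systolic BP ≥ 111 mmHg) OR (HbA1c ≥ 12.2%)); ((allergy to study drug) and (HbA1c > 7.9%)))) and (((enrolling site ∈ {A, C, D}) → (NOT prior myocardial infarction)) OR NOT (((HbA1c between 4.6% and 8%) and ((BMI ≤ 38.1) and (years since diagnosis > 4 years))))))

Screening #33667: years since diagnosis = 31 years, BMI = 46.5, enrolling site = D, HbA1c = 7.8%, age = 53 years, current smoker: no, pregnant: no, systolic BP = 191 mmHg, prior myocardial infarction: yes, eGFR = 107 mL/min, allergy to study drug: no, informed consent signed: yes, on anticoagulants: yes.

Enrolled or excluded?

Enrolled

Atomic conditions:
  pregnant: no → false
  NOT informed consent signed: yes → false
  current smoker: no → false
  age > 31 years: 53 > 31 is true
  prior myocardial infarction: yes → true
  on anticoagulants: yes → true
  eGFR ≥ 82 mL/min: 107 ≥ 82 is true
  systolic BP ≥ 111 mmHg: 191 ≥ 111 is true
  HbA1c ≥ 12.2%: 7.8 ≥ 12.2 is false
  allergy to study drug: no → false
  HbA1c > 7.9%: 7.8 > 7.9 is false
  enrolling site ∈ {A, C, D}: D is in the set → true
  NOT prior myocardial infarction: yes → false
  HbA1c between 4.6% and 8%: 7.8 in [4.6, 8] is true
  BMI ≤ 38.1: 46.5 ≤ 38.1 is false
  years since diagnosis > 4 years: 31 > 4 is true
Combine:
[1.1] false OR false OR false OR true = true
[1.2.1] true AND true = true
[1.2.2.1.1] false OR true = true
[1.2.2.1] NOT true = false
[1.2.2] NOT false = true
[1.2] exactly-one(true, true) = false
[1] exactly-one(true, false) = true
[2.1.1.1] true OR false = true
[2.1.1.2] false AND false = false
[2.1.1] exactly-one(true, false) = true
[2.1] NOT true = false
[2.2.1] true → false = false
[2.2.2.1.2] false AND true = false
[2.2.2.1] true AND false = false
[2.2.2] NOT false = true
[2.2] false OR true = true
[2] false AND true = false
[root] true OR false = true
Overall: true → enrolled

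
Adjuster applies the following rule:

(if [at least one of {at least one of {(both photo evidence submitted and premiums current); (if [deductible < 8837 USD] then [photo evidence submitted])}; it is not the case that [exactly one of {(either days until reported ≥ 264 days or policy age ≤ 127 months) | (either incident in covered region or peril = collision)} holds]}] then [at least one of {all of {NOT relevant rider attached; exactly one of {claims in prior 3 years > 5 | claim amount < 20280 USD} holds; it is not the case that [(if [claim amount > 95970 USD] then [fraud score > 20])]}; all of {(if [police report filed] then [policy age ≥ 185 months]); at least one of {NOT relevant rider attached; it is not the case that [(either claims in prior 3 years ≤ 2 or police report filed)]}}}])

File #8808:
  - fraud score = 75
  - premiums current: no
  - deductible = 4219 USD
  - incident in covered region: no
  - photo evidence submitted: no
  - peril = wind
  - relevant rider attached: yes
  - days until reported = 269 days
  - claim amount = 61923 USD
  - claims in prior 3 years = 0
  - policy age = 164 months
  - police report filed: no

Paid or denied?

Atomic conditions:
  photo evidence submitted: no → false
  premiums current: no → false
  deductible < 8837 USD: 4219 < 8837 is true
  days until reported ≥ 264 days: 269 ≥ 264 is true
  policy age ≤ 127 months: 164 ≤ 127 is false
  incident in covered region: no → false
  peril = collision: wind == collision is false
  NOT relevant rider attached: yes → false
  claims in prior 3 years > 5: 0 > 5 is false
  claim amount < 20280 USD: 61923 < 20280 is false
  claim amount > 95970 USD: 61923 > 95970 is false
  fraud score > 20: 75 > 20 is true
  police report filed: no → false
  policy age ≥ 185 months: 164 ≥ 185 is false
  claims in prior 3 years ≤ 2: 0 ≤ 2 is true
Combine:
[1.1.1] false AND false = false
[1.1.2] true → false = false
[1.1] false OR false = false
[1.2.1.1] true OR false = true
[1.2.1.2] false OR false = false
[1.2.1] exactly-one(true, false) = true
[1.2] NOT true = false
[1] false OR false = false
[2.1.2] exactly-one(false, false) = false
[2.1.3.1] false → true (antecedent false ⇒ implication holds) = true
[2.1.3] NOT true = false
[2.1] false AND false AND false = false
[2.2.1] false → false (antecedent false ⇒ implication holds) = true
[2.2.2.2.1] true OR false = true
[2.2.2.2] NOT true = false
[2.2.2] false OR false = false
[2.2] true AND false = false
[2] false OR false = false
[root] false → false (antecedent false ⇒ implication holds) = true
Overall: true → paid

Paid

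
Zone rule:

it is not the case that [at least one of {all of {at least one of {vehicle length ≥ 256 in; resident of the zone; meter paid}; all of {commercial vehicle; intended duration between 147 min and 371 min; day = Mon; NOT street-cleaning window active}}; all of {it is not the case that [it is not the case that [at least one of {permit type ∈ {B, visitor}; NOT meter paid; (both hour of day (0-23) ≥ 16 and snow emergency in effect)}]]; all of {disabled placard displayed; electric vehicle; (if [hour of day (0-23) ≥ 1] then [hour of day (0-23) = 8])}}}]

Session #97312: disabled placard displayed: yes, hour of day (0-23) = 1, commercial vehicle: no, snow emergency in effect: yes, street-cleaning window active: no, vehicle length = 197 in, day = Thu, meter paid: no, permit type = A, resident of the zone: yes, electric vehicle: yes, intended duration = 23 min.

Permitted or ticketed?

Permitted

Atomic conditions:
  vehicle length ≥ 256 in: 197 ≥ 256 is false
  resident of the zone: yes → true
  meter paid: no → false
  commercial vehicle: no → false
  intended duration between 147 min and 371 min: 23 in [147, 371] is false
  day = Mon: Thu == Mon is false
  NOT street-cleaning window active: no → true
  permit type ∈ {B, visitor}: A is not in the set → false
  NOT meter paid: no → true
  hour of day (0-23) ≥ 16: 1 ≥ 16 is false
  snow emergency in effect: yes → true
  disabled placard displayed: yes → true
  electric vehicle: yes → true
  hour of day (0-23) ≥ 1: 1 ≥ 1 is true
  hour of day (0-23) = 8: 1 == 8 is false
Combine:
[1.1.1] false OR true OR false = true
[1.1.2] false AND false AND false AND true = false
[1.1] true AND false = false
[1.2.1.1.1.3] false AND true = false
[1.2.1.1.1] false OR true OR false = true
[1.2.1.1] NOT true = false
[1.2.1] NOT false = true
[1.2.2.3] true → false = false
[1.2.2] true AND true AND false = false
[1.2] true AND false = false
[1] false OR false = false
[root] NOT false = true
Overall: true → permitted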